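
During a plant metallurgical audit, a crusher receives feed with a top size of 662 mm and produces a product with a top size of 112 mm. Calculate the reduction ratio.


5.9107

Reduction ratio = feed size / product size
= 662 / 112
= 5.9107


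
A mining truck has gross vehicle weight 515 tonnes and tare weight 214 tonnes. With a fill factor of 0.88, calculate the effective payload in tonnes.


264.88 tonnes

Maximum payload = gross - tare
= 515 - 214 = 301 tonnes
Effective payload = max payload * fill factor
= 301 * 0.88
= 264.88 tonnes


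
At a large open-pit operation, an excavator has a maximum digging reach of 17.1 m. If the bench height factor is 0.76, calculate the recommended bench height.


Bench height = reach * factor
= 17.1 * 0.76
= 12.996 m

12.996 m


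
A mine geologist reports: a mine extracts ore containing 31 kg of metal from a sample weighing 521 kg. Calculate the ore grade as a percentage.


5.9501%

Ore grade = (metal mass / ore mass) * 100
= (31 / 521) * 100
= 0.05950095969 * 100
= 5.9501%


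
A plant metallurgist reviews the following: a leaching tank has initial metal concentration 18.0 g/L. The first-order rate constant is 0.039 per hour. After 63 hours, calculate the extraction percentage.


Compute the exponent:
-k * t = -0.039 * 63 = -2.457
Remaining concentration:
C = 18.0 * exp(-2.457)
= 18.0 * 0.08569164066
= 1.542449532 g/L
Extracted = 18.0 - 1.542449532 = 16.45755047 g/L
Extraction % = 16.45755047 / 18.0 * 100
= 91.4308%

91.4308%


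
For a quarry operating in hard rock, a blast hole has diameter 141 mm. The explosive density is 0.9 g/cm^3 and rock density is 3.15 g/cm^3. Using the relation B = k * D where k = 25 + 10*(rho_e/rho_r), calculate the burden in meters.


First, compute k:
rho_e / rho_r = 0.9 / 3.15 = 0.2857142857
k = 25 + 10 * 0.2857142857 = 27.85714286
Then, compute burden:
B = k * D / 1000 = 27.85714286 * 141 / 1000
= 3927.857143 / 1000
= 3.9279 m

3.9279 m


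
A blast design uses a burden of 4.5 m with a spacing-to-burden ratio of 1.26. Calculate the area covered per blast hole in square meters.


First, find the spacing:
Spacing = burden * ratio = 4.5 * 1.26
= 5.67 m
Then, calculate the area:
Area = burden * spacing = 4.5 * 5.67
= 25.515 m^2

25.515 m^2


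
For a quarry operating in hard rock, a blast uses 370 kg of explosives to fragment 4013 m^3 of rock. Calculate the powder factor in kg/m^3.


Powder factor = explosive mass / rock volume
= 370 / 4013
= 0.0922 kg/m^3

0.0922 kg/m^3


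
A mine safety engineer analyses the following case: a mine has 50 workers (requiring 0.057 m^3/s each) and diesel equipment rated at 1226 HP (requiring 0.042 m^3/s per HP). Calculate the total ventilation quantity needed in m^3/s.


54.342 m^3/s

Airflow for workers:
Q_people = 50 * 0.057 = 2.85 m^3/s
Airflow for diesel equipment:
Q_diesel = 1226 * 0.042 = 51.492 m^3/s
Total ventilation:
Q_total = 2.85 + 51.492
= 54.342 m^3/s


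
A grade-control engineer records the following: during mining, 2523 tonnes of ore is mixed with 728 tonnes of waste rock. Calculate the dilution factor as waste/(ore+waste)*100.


22.3931%

Total material = ore + waste
= 2523 + 728 = 3251 tonnes
Dilution = waste / total * 100
= 728 / 3251 * 100
= 0.2239310981 * 100
= 22.3931%


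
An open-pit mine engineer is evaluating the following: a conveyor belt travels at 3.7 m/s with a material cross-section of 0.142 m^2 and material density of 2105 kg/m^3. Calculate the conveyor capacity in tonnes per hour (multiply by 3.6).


3981.4812 t/h

Volumetric flow = speed * area
= 3.7 * 0.142 = 0.5254 m^3/s
Mass flow = volumetric * density
= 0.5254 * 2105 = 1105.967 kg/s
Convert to t/h: multiply by 3.6
Capacity = 1105.967 * 3.6
= 3981.4812 t/h


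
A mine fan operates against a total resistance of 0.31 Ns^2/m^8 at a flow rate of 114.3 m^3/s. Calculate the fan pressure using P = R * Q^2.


4049.9919 Pa

Compute Q^2:
Q^2 = 114.3^2 = 13064.49
Compute pressure:
P = R * Q^2 = 0.31 * 13064.49
= 4049.9919 Pa


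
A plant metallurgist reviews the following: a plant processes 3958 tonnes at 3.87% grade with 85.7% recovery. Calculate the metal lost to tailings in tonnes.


Total metal in feed:
= 3958 * 3.87 / 100 = 153.1746 tonnes
Metal recovered:
= 153.1746 * 85.7 / 100 = 131.2706322 tonnes
Metal lost to tailings:
= 153.1746 - 131.2706322
= 21.904 tonnes

21.904 tonnes


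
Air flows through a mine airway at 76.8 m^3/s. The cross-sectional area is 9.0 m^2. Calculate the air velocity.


8.5333 m/s

Velocity = flow rate / cross-sectional area
= 76.8 / 9.0
= 8.5333 m/s


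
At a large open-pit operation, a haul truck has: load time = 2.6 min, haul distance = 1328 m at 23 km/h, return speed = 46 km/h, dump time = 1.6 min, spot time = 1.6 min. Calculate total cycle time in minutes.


Convert haul speed to m/min: 23 * 1000/60 = 383.3333333 m/min
Haul time = 1328 / 383.3333333 = 3.464347826 min
Convert return speed to m/min: 46 * 1000/60 = 766.6666667 m/min
Return time = 1328 / 766.6666667 = 1.732173913 min
Total cycle time:
= 2.6 + 3.464347826 + 1.6 + 1.732173913 + 1.6
= 10.9965 min

10.9965 min


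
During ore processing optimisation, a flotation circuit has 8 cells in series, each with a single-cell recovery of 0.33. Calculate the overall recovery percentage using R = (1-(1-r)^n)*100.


Complement of single-cell recovery:
1 - r = 1 - 0.33 = 0.67
Raise to power n:
(1 - r)^8 = 0.67^8 = 0.04060676776
Overall recovery:
R = (1 - 0.04060676776) * 100
= 95.9393%

95.9393%


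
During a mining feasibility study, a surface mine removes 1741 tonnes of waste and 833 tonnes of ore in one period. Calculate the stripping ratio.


2.09

Stripping ratio = waste tonnage / ore tonnage
= 1741 / 833
= 2.09


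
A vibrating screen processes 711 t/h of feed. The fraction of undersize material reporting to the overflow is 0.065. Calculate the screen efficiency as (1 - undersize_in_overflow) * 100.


Screen efficiency = (1 - fraction of undersize in overflow) * 100
= (1 - 0.065) * 100
= 0.935 * 100
= 93.5%

93.5%


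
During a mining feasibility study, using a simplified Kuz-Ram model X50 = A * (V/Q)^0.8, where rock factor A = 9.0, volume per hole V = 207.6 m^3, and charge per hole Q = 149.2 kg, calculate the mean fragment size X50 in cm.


11.7222 cm

Compute V/Q:
V/Q = 207.6 / 149.2 = 1.391420912
Raise to the power 0.8:
(V/Q)^0.8 = 1.391420912^0.8 = 1.302467277
Multiply by A:
X50 = 9.0 * 1.302467277
= 11.7222 cm


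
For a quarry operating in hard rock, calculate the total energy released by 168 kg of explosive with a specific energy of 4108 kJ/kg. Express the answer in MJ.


690.144 MJ

Energy = mass * specific_energy / 1000
= 168 * 4108 / 1000
= 690144 / 1000
= 690.144 MJ


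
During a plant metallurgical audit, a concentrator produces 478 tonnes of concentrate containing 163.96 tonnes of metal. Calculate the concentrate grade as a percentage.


Grade = (metal in concentrate / concentrate mass) * 100
= (163.96 / 478) * 100
= 0.3430125523 * 100
= 34.3013%

34.3013%


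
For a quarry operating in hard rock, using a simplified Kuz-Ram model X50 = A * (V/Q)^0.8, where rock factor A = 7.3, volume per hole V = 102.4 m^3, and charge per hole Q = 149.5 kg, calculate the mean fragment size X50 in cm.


Compute V/Q:
V/Q = 102.4 / 149.5 = 0.6849498328
Raise to the power 0.8:
(V/Q)^0.8 = 0.6849498328^0.8 = 0.7388002116
Multiply by A:
X50 = 7.3 * 0.7388002116
= 5.3932 cm

5.3932 cm


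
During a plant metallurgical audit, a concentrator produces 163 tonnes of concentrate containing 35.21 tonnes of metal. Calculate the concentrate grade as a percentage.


Grade = (metal in concentrate / concentrate mass) * 100
= (35.21 / 163) * 100
= 0.2160122699 * 100
= 21.6012%

21.6012%


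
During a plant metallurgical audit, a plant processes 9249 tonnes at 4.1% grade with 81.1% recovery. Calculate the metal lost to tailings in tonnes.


71.6705 tonnes

Total metal in feed:
= 9249 * 4.1 / 100 = 379.209 tonnes
Metal recovered:
= 379.209 * 81.1 / 100 = 307.538499 tonnes
Metal lost to tailings:
= 379.209 - 307.538499
= 71.6705 tonnes


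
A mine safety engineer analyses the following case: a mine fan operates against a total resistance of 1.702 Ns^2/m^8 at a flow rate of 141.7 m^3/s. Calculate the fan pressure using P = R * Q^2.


34174.2708 Pa

Compute Q^2:
Q^2 = 141.7^2 = 20078.89
Compute pressure:
P = R * Q^2 = 1.702 * 20078.89
= 34174.2708 Pa


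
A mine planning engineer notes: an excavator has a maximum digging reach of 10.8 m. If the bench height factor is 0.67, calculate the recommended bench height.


Bench height = reach * factor
= 10.8 * 0.67
= 7.236 m

7.236 m


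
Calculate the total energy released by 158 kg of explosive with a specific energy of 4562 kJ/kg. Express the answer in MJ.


720.796 MJ

Energy = mass * specific_energy / 1000
= 158 * 4562 / 1000
= 720796 / 1000
= 720.796 MJ


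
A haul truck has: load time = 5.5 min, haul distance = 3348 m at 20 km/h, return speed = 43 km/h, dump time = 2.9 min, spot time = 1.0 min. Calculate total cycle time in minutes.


Convert haul speed to m/min: 20 * 1000/60 = 333.3333333 m/min
Haul time = 3348 / 333.3333333 = 10.044 min
Convert return speed to m/min: 43 * 1000/60 = 716.6666667 m/min
Return time = 3348 / 716.6666667 = 4.671627907 min
Total cycle time:
= 5.5 + 10.044 + 2.9 + 4.671627907 + 1.0
= 24.1156 min

24.1156 min


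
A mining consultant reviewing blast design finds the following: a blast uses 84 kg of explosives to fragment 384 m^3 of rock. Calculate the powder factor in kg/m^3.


0.2188 kg/m^3

Powder factor = explosive mass / rock volume
= 84 / 384
= 0.2188 kg/m^3


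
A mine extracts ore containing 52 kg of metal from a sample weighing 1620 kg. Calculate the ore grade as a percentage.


Ore grade = (metal mass / ore mass) * 100
= (52 / 1620) * 100
= 0.03209876543 * 100
= 3.2099%

3.2099%


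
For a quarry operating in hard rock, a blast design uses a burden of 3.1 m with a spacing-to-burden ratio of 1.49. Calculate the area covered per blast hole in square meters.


14.3189 m^2

First, find the spacing:
Spacing = burden * ratio = 3.1 * 1.49
= 4.619 m
Then, calculate the area:
Area = burden * spacing = 3.1 * 4.619
= 14.3189 m^2


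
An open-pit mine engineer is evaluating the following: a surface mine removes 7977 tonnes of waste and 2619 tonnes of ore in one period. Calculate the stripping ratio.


3.0458

Stripping ratio = waste tonnage / ore tonnage
= 7977 / 2619
= 3.0458


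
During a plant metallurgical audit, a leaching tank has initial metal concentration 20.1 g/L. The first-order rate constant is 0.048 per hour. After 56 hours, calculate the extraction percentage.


Compute the exponent:
-k * t = -0.048 * 56 = -2.688
Remaining concentration:
C = 20.1 * exp(-2.688)
= 20.1 * 0.0680168371
= 1.367138426 g/L
Extracted = 20.1 - 1.367138426 = 18.73286157 g/L
Extraction % = 18.73286157 / 20.1 * 100
= 93.1983%

93.1983%


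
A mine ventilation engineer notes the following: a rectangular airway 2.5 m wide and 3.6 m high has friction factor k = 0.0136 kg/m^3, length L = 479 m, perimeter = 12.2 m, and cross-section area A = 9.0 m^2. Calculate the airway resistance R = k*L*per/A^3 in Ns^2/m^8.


Compute the numerator:
k * L * per = 0.0136 * 479 * 12.2
= 79.47568
Compute the denominator:
A^3 = 9.0^3 = 729
Resistance:
R = 79.47568 / 729
= 0.109 Ns^2/m^8

0.109 Ns^2/m^8


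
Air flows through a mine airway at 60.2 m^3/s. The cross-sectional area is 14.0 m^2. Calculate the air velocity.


Velocity = flow rate / cross-sectional area
= 60.2 / 14.0
= 4.3 m/s

4.3 m/s


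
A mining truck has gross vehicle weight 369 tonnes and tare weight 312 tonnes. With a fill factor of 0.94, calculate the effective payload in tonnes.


53.58 tonnes

Maximum payload = gross - tare
= 369 - 312 = 57 tonnes
Effective payload = max payload * fill factor
= 57 * 0.94
= 53.58 tonnes


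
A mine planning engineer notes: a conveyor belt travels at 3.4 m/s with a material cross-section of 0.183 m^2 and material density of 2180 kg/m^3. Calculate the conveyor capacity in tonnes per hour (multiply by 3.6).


4883.0256 t/h

Volumetric flow = speed * area
= 3.4 * 0.183 = 0.6222 m^3/s
Mass flow = volumetric * density
= 0.6222 * 2180 = 1356.396 kg/s
Convert to t/h: multiply by 3.6
Capacity = 1356.396 * 3.6
= 4883.0256 t/h


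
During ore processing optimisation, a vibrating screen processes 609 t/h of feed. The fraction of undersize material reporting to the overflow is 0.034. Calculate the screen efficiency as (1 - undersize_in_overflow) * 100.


Screen efficiency = (1 - fraction of undersize in overflow) * 100
= (1 - 0.034) * 100
= 0.966 * 100
= 96.6%

96.6%


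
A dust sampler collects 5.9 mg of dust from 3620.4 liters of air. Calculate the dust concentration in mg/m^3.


1.6297 mg/m^3

Convert liters to m^3: 1 m^3 = 1000 L
Concentration = mass / volume * 1000
= 5.9 / 3620.4 * 1000
= 0.001629654182 * 1000
= 1.6297 mg/m^3


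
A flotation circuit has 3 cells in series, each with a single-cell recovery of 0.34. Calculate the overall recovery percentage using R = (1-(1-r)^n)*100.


71.2504%

Complement of single-cell recovery:
1 - r = 1 - 0.34 = 0.66
Raise to power n:
(1 - r)^3 = 0.66^3 = 0.287496
Overall recovery:
R = (1 - 0.287496) * 100
= 71.2504%


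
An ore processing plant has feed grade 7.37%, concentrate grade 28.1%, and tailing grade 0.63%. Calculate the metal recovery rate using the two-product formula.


93.5492%

Using the two-product formula:
R = 100 * c * (f - t) / (f * (c - t))
Numerator = 100 * 28.1 * (7.37 - 0.63)
= 100 * 28.1 * 6.74
= 18939.4
Denominator = 7.37 * (28.1 - 0.63)
= 7.37 * 27.47
= 202.4539
R = 18939.4 / 202.4539
= 93.5492%


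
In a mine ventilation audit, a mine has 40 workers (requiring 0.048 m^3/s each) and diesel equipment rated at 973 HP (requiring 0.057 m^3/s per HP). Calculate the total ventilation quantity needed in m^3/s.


Airflow for workers:
Q_people = 40 * 0.048 = 1.92 m^3/s
Airflow for diesel equipment:
Q_diesel = 973 * 0.057 = 55.461 m^3/s
Total ventilation:
Q_total = 1.92 + 55.461
= 57.381 m^3/s

57.381 m^3/s


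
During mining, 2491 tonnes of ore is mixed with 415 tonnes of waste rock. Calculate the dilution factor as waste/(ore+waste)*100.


14.2808%

Total material = ore + waste
= 2491 + 415 = 2906 tonnes
Dilution = waste / total * 100
= 415 / 2906 * 100
= 0.1428079835 * 100
= 14.2808%


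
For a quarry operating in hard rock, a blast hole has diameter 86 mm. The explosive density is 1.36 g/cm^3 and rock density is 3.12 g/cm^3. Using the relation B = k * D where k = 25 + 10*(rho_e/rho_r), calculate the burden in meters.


2.5249 m

First, compute k:
rho_e / rho_r = 1.36 / 3.12 = 0.4358974359
k = 25 + 10 * 0.4358974359 = 29.35897436
Then, compute burden:
B = k * D / 1000 = 29.35897436 * 86 / 1000
= 2524.871795 / 1000
= 2.5249 m


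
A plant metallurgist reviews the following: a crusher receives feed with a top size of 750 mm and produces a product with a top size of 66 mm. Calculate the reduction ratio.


Reduction ratio = feed size / product size
= 750 / 66
= 11.3636

11.3636


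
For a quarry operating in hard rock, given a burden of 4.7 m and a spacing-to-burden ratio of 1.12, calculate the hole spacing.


5.264 m

Spacing = burden * ratio
= 4.7 * 1.12
= 5.264 m


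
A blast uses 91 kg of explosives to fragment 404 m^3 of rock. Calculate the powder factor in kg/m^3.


0.2252 kg/m^3

Powder factor = explosive mass / rock volume
= 91 / 404
= 0.2252 kg/m^3


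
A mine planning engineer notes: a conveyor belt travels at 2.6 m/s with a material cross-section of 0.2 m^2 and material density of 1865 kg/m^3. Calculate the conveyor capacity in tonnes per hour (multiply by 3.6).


3491.28 t/h

Volumetric flow = speed * area
= 2.6 * 0.2 = 0.52 m^3/s
Mass flow = volumetric * density
= 0.52 * 1865 = 969.8 kg/s
Convert to t/h: multiply by 3.6
Capacity = 969.8 * 3.6
= 3491.28 t/h


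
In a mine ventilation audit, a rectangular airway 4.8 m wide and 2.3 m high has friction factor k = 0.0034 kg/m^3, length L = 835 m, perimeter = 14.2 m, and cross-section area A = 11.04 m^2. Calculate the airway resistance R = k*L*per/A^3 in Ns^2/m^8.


Compute the numerator:
k * L * per = 0.0034 * 835 * 14.2
= 40.3138
Compute the denominator:
A^3 = 11.04^3 = 1345.572864
Resistance:
R = 40.3138 / 1345.572864
= 0.03 Ns^2/m^8

0.03 Ns^2/m^8


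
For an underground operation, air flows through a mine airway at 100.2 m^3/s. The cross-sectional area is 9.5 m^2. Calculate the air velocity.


10.5474 m/s

Velocity = flow rate / cross-sectional area
= 100.2 / 9.5
= 10.5474 m/s


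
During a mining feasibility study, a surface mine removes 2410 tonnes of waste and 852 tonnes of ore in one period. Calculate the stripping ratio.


2.8286

Stripping ratio = waste tonnage / ore tonnage
= 2410 / 852
= 2.8286


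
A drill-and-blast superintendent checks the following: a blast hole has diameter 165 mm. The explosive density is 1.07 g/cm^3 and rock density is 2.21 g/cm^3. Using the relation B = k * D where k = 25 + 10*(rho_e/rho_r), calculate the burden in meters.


4.9239 m

First, compute k:
rho_e / rho_r = 1.07 / 2.21 = 0.4841628959
k = 25 + 10 * 0.4841628959 = 29.84162896
Then, compute burden:
B = k * D / 1000 = 29.84162896 * 165 / 1000
= 4923.868778 / 1000
= 4.9239 m


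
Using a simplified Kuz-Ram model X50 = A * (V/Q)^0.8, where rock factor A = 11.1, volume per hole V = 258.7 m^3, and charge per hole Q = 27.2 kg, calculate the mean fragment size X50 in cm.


67.2829 cm

Compute V/Q:
V/Q = 258.7 / 27.2 = 9.511029412
Raise to the power 0.8:
(V/Q)^0.8 = 9.511029412^0.8 = 6.061526662
Multiply by A:
X50 = 11.1 * 6.061526662
= 67.2829 cm


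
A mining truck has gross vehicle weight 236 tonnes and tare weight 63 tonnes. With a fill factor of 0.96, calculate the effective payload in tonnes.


Maximum payload = gross - tare
= 236 - 63 = 173 tonnes
Effective payload = max payload * fill factor
= 173 * 0.96
= 166.08 tonnes

166.08 tonnes


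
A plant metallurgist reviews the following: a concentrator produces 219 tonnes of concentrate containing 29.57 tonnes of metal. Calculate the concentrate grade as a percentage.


13.5023%

Grade = (metal in concentrate / concentrate mass) * 100
= (29.57 / 219) * 100
= 0.1350228311 * 100
= 13.5023%


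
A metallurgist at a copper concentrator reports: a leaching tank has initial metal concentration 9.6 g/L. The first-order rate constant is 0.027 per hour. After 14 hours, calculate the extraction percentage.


31.4769%

Compute the exponent:
-k * t = -0.027 * 14 = -0.378
Remaining concentration:
C = 9.6 * exp(-0.378)
= 9.6 * 0.6852305007
= 6.578212806 g/L
Extracted = 9.6 - 6.578212806 = 3.021787194 g/L
Extraction % = 3.021787194 / 9.6 * 100
= 31.4769%


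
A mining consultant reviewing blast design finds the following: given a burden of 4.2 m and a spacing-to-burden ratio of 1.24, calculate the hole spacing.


Spacing = burden * ratio
= 4.2 * 1.24
= 5.208 m

5.208 m


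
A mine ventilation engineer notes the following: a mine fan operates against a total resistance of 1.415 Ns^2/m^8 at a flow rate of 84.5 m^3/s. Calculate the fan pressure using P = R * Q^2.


10103.4538 Pa

Compute Q^2:
Q^2 = 84.5^2 = 7140.25
Compute pressure:
P = R * Q^2 = 1.415 * 7140.25
= 10103.4538 Pa


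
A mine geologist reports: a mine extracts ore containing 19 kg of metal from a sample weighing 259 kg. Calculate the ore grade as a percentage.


Ore grade = (metal mass / ore mass) * 100
= (19 / 259) * 100
= 0.07335907336 * 100
= 7.3359%

7.3359%


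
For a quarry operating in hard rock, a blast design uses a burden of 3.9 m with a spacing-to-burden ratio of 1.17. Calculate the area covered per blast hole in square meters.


17.7957 m^2

First, find the spacing:
Spacing = burden * ratio = 3.9 * 1.17
= 4.563 m
Then, calculate the area:
Area = burden * spacing = 3.9 * 4.563
= 17.7957 m^2


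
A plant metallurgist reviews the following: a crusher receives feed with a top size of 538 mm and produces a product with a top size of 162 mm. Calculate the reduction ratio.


Reduction ratio = feed size / product size
= 538 / 162
= 3.321

3.321


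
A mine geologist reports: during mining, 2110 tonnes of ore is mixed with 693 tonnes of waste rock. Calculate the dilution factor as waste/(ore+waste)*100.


Total material = ore + waste
= 2110 + 693 = 2803 tonnes
Dilution = waste / total * 100
= 693 / 2803 * 100
= 0.2472351052 * 100
= 24.7235%

24.7235%


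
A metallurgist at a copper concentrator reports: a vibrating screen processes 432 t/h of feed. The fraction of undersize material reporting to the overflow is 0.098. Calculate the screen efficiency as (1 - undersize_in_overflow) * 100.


Screen efficiency = (1 - fraction of undersize in overflow) * 100
= (1 - 0.098) * 100
= 0.902 * 100
= 90.2%

90.2%


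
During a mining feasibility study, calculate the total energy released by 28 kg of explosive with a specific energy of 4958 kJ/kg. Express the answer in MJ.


Energy = mass * specific_energy / 1000
= 28 * 4958 / 1000
= 138824 / 1000
= 138.824 MJ

138.824 MJ


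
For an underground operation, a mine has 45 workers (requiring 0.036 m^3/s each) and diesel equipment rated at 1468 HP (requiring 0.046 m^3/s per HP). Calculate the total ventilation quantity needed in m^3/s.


69.148 m^3/s

Airflow for workers:
Q_people = 45 * 0.036 = 1.62 m^3/s
Airflow for diesel equipment:
Q_diesel = 1468 * 0.046 = 67.528 m^3/s
Total ventilation:
Q_total = 1.62 + 67.528
= 69.148 m^3/s


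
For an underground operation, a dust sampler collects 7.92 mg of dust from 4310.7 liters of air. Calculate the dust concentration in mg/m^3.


Convert liters to m^3: 1 m^3 = 1000 L
Concentration = mass / volume * 1000
= 7.92 / 4310.7 * 1000
= 0.001837288607 * 1000
= 1.8373 mg/m^3

1.8373 mg/m^3


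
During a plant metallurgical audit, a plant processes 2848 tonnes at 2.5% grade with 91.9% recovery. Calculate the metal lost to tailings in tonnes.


Total metal in feed:
= 2848 * 2.5 / 100 = 71.2 tonnes
Metal recovered:
= 71.2 * 91.9 / 100 = 65.4328 tonnes
Metal lost to tailings:
= 71.2 - 65.4328
= 5.7672 tonnes

5.7672 tonnes


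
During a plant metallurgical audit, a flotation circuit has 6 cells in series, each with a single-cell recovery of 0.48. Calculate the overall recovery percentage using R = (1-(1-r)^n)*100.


98.0229%

Complement of single-cell recovery:
1 - r = 1 - 0.48 = 0.52
Raise to power n:
(1 - r)^6 = 0.52^6 = 0.01977060966
Overall recovery:
R = (1 - 0.01977060966) * 100
= 98.0229%


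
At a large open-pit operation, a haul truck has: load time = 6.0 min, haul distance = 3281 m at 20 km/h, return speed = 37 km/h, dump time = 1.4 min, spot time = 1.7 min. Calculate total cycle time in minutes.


24.2635 min

Convert haul speed to m/min: 20 * 1000/60 = 333.3333333 m/min
Haul time = 3281 / 333.3333333 = 9.843 min
Convert return speed to m/min: 37 * 1000/60 = 616.6666667 m/min
Return time = 3281 / 616.6666667 = 5.320540541 min
Total cycle time:
= 6.0 + 9.843 + 1.4 + 5.320540541 + 1.7
= 24.2635 min


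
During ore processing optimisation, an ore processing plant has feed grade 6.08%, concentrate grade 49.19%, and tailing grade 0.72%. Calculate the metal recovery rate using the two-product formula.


Using the two-product formula:
R = 100 * c * (f - t) / (f * (c - t))
Numerator = 100 * 49.19 * (6.08 - 0.72)
= 100 * 49.19 * 5.36
= 26365.84
Denominator = 6.08 * (49.19 - 0.72)
= 6.08 * 48.47
= 294.6976
R = 26365.84 / 294.6976
= 89.4674%

89.4674%


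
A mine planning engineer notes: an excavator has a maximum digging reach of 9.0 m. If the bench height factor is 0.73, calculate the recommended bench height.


6.57 m

Bench height = reach * factor
= 9.0 * 0.73
= 6.57 m


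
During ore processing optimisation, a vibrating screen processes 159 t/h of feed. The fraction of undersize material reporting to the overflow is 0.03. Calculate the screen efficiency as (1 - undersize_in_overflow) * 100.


Screen efficiency = (1 - fraction of undersize in overflow) * 100
= (1 - 0.03) * 100
= 0.97 * 100
= 97.0%

97.0%


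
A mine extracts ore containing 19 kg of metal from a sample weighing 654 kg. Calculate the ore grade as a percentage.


Ore grade = (metal mass / ore mass) * 100
= (19 / 654) * 100
= 0.02905198777 * 100
= 2.9052%

2.9052%


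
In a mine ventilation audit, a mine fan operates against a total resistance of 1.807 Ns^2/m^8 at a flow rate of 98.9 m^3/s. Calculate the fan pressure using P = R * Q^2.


17674.6465 Pa

Compute Q^2:
Q^2 = 98.9^2 = 9781.21
Compute pressure:
P = R * Q^2 = 1.807 * 9781.21
= 17674.6465 Pa


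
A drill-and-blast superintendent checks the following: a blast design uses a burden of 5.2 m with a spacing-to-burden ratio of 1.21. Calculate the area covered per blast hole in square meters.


32.7184 m^2

First, find the spacing:
Spacing = burden * ratio = 5.2 * 1.21
= 6.292 m
Then, calculate the area:
Area = burden * spacing = 5.2 * 6.292
= 32.7184 m^2


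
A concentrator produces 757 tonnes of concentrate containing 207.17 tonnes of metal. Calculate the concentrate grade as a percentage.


Grade = (metal in concentrate / concentrate mass) * 100
= (207.17 / 757) * 100
= 0.273672391 * 100
= 27.3672%

27.3672%


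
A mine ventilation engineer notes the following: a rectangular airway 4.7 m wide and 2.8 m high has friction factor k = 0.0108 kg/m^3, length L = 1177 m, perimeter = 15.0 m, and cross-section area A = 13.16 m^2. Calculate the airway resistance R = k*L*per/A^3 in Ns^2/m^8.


Compute the numerator:
k * L * per = 0.0108 * 1177 * 15.0
= 190.674
Compute the denominator:
A^3 = 13.16^3 = 2279.122496
Resistance:
R = 190.674 / 2279.122496
= 0.0837 Ns^2/m^8

0.0837 Ns^2/m^8


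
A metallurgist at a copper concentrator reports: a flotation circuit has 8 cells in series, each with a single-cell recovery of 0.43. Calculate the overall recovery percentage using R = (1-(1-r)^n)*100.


98.8857%

Complement of single-cell recovery:
1 - r = 1 - 0.43 = 0.57
Raise to power n:
(1 - r)^8 = 0.57^8 = 0.01114291571
Overall recovery:
R = (1 - 0.01114291571) * 100
= 98.8857%


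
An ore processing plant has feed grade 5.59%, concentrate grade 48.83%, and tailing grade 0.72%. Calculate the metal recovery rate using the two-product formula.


Using the two-product formula:
R = 100 * c * (f - t) / (f * (c - t))
Numerator = 100 * 48.83 * (5.59 - 0.72)
= 100 * 48.83 * 4.87
= 23780.21
Denominator = 5.59 * (48.83 - 0.72)
= 5.59 * 48.11
= 268.9349
R = 23780.21 / 268.9349
= 88.4237%

88.4237%


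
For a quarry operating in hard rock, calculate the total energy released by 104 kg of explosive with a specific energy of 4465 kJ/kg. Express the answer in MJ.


464.36 MJ

Energy = mass * specific_energy / 1000
= 104 * 4465 / 1000
= 464360 / 1000
= 464.36 MJ


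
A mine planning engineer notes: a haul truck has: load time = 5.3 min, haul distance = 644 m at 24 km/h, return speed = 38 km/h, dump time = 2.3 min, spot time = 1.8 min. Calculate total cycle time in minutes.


12.0268 min

Convert haul speed to m/min: 24 * 1000/60 = 400 m/min
Haul time = 644 / 400 = 1.61 min
Convert return speed to m/min: 38 * 1000/60 = 633.3333333 m/min
Return time = 644 / 633.3333333 = 1.016842105 min
Total cycle time:
= 5.3 + 1.61 + 2.3 + 1.016842105 + 1.8
= 12.0268 min


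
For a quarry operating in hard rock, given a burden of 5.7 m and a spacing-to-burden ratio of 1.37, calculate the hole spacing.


Spacing = burden * ratio
= 5.7 * 1.37
= 7.809 m

7.809 m


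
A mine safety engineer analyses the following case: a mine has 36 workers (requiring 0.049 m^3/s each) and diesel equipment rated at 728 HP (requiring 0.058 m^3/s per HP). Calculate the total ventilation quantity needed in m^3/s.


43.988 m^3/s

Airflow for workers:
Q_people = 36 * 0.049 = 1.764 m^3/s
Airflow for diesel equipment:
Q_diesel = 728 * 0.058 = 42.224 m^3/s
Total ventilation:
Q_total = 1.764 + 42.224
= 43.988 m^3/s


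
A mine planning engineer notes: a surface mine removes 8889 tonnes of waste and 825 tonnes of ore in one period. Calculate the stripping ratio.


Stripping ratio = waste tonnage / ore tonnage
= 8889 / 825
= 10.7745

10.7745


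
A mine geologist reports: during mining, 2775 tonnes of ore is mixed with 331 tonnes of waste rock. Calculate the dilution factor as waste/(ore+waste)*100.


10.6568%

Total material = ore + waste
= 2775 + 331 = 3106 tonnes
Dilution = waste / total * 100
= 331 / 3106 * 100
= 0.106567933 * 100
= 10.6568%


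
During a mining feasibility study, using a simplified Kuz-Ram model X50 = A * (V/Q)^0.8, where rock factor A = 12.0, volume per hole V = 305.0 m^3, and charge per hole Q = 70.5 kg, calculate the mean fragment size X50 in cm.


Compute V/Q:
V/Q = 305.0 / 70.5 = 4.326241135
Raise to the power 0.8:
(V/Q)^0.8 = 4.326241135^0.8 = 3.227665929
Multiply by A:
X50 = 12.0 * 3.227665929
= 38.732 cm

38.732 cm


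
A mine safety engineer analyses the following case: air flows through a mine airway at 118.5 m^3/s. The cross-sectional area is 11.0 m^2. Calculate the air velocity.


Velocity = flow rate / cross-sectional area
= 118.5 / 11.0
= 10.7727 m/s

10.7727 m/s


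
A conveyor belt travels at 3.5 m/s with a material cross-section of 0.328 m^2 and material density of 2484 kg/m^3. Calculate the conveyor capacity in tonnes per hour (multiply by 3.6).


10265.8752 t/h

Volumetric flow = speed * area
= 3.5 * 0.328 = 1.148 m^3/s
Mass flow = volumetric * density
= 1.148 * 2484 = 2851.632 kg/s
Convert to t/h: multiply by 3.6
Capacity = 2851.632 * 3.6
= 10265.8752 t/h


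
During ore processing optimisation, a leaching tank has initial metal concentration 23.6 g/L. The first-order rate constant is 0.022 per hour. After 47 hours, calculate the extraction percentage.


Compute the exponent:
-k * t = -0.022 * 47 = -1.034
Remaining concentration:
C = 23.6 * exp(-1.034)
= 23.6 * 0.355581785
= 8.391730125 g/L
Extracted = 23.6 - 8.391730125 = 15.20826987 g/L
Extraction % = 15.20826987 / 23.6 * 100
= 64.4418%

64.4418%


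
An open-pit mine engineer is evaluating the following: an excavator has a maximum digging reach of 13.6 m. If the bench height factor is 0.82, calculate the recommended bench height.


Bench height = reach * factor
= 13.6 * 0.82
= 11.152 m

11.152 m


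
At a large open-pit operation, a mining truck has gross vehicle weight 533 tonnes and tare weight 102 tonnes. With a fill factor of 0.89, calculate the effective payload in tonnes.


383.59 tonnes

Maximum payload = gross - tare
= 533 - 102 = 431 tonnes
Effective payload = max payload * fill factor
= 431 * 0.89
= 383.59 tonnes


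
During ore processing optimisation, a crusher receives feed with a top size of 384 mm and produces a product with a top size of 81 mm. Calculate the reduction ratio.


Reduction ratio = feed size / product size
= 384 / 81
= 4.7407

4.7407


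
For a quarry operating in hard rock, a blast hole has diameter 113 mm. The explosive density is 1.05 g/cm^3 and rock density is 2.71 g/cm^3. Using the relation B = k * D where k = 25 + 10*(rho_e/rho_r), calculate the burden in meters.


First, compute k:
rho_e / rho_r = 1.05 / 2.71 = 0.3874538745
k = 25 + 10 * 0.3874538745 = 28.87453875
Then, compute burden:
B = k * D / 1000 = 28.87453875 * 113 / 1000
= 3262.822878 / 1000
= 3.2628 m

3.2628 m


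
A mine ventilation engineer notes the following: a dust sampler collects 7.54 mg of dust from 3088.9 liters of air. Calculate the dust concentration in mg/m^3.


2.441 mg/m^3

Convert liters to m^3: 1 m^3 = 1000 L
Concentration = mass / volume * 1000
= 7.54 / 3088.9 * 1000
= 0.002440998414 * 1000
= 2.441 mg/m^3


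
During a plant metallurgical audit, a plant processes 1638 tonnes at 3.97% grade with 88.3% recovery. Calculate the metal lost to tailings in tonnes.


7.6083 tonnes

Total metal in feed:
= 1638 * 3.97 / 100 = 65.0286 tonnes
Metal recovered:
= 65.0286 * 88.3 / 100 = 57.4202538 tonnes
Metal lost to tailings:
= 65.0286 - 57.4202538
= 7.6083 tonnes


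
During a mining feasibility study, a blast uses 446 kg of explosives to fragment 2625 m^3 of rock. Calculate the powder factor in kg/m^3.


0.1699 kg/m^3

Powder factor = explosive mass / rock volume
= 446 / 2625
= 0.1699 kg/m^3


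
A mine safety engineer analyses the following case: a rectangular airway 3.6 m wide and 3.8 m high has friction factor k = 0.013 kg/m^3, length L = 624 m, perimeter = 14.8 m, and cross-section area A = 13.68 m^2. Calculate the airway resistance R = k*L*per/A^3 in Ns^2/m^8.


0.0469 Ns^2/m^8

Compute the numerator:
k * L * per = 0.013 * 624 * 14.8
= 120.0576
Compute the denominator:
A^3 = 13.68^3 = 2560.108032
Resistance:
R = 120.0576 / 2560.108032
= 0.0469 Ns^2/m^8


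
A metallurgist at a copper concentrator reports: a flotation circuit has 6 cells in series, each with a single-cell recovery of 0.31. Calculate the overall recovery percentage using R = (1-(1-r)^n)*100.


89.2082%

Complement of single-cell recovery:
1 - r = 1 - 0.31 = 0.69
Raise to power n:
(1 - r)^6 = 0.69^6 = 0.1079181631
Overall recovery:
R = (1 - 0.1079181631) * 100
= 89.2082%


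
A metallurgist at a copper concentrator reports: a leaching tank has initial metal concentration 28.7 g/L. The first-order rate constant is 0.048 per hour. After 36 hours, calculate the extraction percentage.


Compute the exponent:
-k * t = -0.048 * 36 = -1.728
Remaining concentration:
C = 28.7 * exp(-1.728)
= 28.7 * 0.1776393336
= 5.098248874 g/L
Extracted = 28.7 - 5.098248874 = 23.60175113 g/L
Extraction % = 23.60175113 / 28.7 * 100
= 82.2361%

82.2361%


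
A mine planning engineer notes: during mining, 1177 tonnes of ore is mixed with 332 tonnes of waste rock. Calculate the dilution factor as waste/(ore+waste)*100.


Total material = ore + waste
= 1177 + 332 = 1509 tonnes
Dilution = waste / total * 100
= 332 / 1509 * 100
= 0.2200132538 * 100
= 22.0013%

22.0013%


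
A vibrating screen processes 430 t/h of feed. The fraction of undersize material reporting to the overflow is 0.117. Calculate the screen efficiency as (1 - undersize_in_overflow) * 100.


88.3%

Screen efficiency = (1 - fraction of undersize in overflow) * 100
= (1 - 0.117) * 100
= 0.883 * 100
= 88.3%


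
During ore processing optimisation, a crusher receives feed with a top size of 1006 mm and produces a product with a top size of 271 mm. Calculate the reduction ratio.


3.7122

Reduction ratio = feed size / product size
= 1006 / 271
= 3.7122


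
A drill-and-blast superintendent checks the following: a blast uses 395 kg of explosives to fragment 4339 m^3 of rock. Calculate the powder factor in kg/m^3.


Powder factor = explosive mass / rock volume
= 395 / 4339
= 0.091 kg/m^3

0.091 kg/m^3


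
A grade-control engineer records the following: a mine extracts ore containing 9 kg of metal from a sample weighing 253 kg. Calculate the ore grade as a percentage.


Ore grade = (metal mass / ore mass) * 100
= (9 / 253) * 100
= 0.03557312253 * 100
= 3.5573%

3.5573%


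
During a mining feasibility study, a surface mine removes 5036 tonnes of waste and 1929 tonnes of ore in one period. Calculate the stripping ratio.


Stripping ratio = waste tonnage / ore tonnage
= 5036 / 1929
= 2.6107

2.6107


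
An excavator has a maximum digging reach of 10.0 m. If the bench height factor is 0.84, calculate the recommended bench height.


Bench height = reach * factor
= 10.0 * 0.84
= 8.4 m

8.4 m


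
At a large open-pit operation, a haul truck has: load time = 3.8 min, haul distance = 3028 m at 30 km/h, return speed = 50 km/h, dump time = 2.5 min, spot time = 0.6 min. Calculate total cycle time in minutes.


Convert haul speed to m/min: 30 * 1000/60 = 500 m/min
Haul time = 3028 / 500 = 6.056 min
Convert return speed to m/min: 50 * 1000/60 = 833.3333333 m/min
Return time = 3028 / 833.3333333 = 3.6336 min
Total cycle time:
= 3.8 + 6.056 + 2.5 + 3.6336 + 0.6
= 16.5896 min

16.5896 min


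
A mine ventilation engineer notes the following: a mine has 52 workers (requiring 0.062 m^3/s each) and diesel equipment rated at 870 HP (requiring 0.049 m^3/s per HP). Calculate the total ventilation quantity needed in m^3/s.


45.854 m^3/s

Airflow for workers:
Q_people = 52 * 0.062 = 3.224 m^3/s
Airflow for diesel equipment:
Q_diesel = 870 * 0.049 = 42.63 m^3/s
Total ventilation:
Q_total = 3.224 + 42.63
= 45.854 m^3/s


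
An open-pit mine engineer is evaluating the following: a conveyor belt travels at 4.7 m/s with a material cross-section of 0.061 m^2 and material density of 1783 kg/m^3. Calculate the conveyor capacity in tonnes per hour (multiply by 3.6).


1840.27 t/h

Volumetric flow = speed * area
= 4.7 * 0.061 = 0.2867 m^3/s
Mass flow = volumetric * density
= 0.2867 * 1783 = 511.1861 kg/s
Convert to t/h: multiply by 3.6
Capacity = 511.1861 * 3.6
= 1840.27 t/h


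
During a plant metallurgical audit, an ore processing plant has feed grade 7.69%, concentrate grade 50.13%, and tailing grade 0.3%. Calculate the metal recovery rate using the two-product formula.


Using the two-product formula:
R = 100 * c * (f - t) / (f * (c - t))
Numerator = 100 * 50.13 * (7.69 - 0.3)
= 100 * 50.13 * 7.39
= 37046.07
Denominator = 7.69 * (50.13 - 0.3)
= 7.69 * 49.83
= 383.1927
R = 37046.07 / 383.1927
= 96.6774%

96.6774%


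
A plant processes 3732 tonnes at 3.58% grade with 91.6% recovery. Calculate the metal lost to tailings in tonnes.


11.2229 tonnes

Total metal in feed:
= 3732 * 3.58 / 100 = 133.6056 tonnes
Metal recovered:
= 133.6056 * 91.6 / 100 = 122.3827296 tonnes
Metal lost to tailings:
= 133.6056 - 122.3827296
= 11.2229 tonnes


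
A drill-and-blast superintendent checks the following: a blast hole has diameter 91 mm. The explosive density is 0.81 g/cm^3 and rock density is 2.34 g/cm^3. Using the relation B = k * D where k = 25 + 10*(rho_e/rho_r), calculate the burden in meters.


First, compute k:
rho_e / rho_r = 0.81 / 2.34 = 0.3461538462
k = 25 + 10 * 0.3461538462 = 28.46153846
Then, compute burden:
B = k * D / 1000 = 28.46153846 * 91 / 1000
= 2590 / 1000
= 2.59 m

2.59 m


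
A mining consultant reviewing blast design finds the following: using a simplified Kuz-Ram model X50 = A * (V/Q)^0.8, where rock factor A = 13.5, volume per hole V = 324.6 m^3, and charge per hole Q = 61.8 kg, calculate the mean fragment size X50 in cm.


Compute V/Q:
V/Q = 324.6 / 61.8 = 5.252427184
Raise to the power 0.8:
(V/Q)^0.8 = 5.252427184^0.8 = 3.769537189
Multiply by A:
X50 = 13.5 * 3.769537189
= 50.8888 cm

50.8888 cm


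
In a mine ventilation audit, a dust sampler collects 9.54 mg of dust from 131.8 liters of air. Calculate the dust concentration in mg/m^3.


Convert liters to m^3: 1 m^3 = 1000 L
Concentration = mass / volume * 1000
= 9.54 / 131.8 * 1000
= 0.07238239757 * 1000
= 72.3824 mg/m^3

72.3824 mg/m^3


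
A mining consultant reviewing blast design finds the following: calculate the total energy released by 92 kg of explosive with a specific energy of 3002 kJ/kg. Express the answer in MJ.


Energy = mass * specific_energy / 1000
= 92 * 3002 / 1000
= 276184 / 1000
= 276.184 MJ

276.184 MJ


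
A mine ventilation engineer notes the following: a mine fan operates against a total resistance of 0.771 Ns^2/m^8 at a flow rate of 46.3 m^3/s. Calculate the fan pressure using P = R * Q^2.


Compute Q^2:
Q^2 = 46.3^2 = 2143.69
Compute pressure:
P = R * Q^2 = 0.771 * 2143.69
= 1652.785 Pa

1652.785 Pa


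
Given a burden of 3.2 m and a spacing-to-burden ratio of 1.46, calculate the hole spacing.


Spacing = burden * ratio
= 3.2 * 1.46
= 4.672 m

4.672 m


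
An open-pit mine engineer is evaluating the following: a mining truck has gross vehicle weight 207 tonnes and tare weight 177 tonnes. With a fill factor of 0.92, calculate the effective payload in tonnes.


Maximum payload = gross - tare
= 207 - 177 = 30 tonnes
Effective payload = max payload * fill factor
= 30 * 0.92
= 27.6 tonnes

27.6 tonnes
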